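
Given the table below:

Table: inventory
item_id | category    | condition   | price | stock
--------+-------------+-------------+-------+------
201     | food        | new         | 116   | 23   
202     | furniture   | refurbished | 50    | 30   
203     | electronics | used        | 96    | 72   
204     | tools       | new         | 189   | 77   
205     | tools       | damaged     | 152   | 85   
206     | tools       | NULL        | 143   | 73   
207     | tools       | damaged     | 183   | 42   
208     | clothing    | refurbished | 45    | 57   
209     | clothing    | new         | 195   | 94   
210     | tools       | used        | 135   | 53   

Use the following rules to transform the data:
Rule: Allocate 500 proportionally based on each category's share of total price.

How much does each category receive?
clothing: 92.02, electronics: 36.81, food: 44.48, furniture: 19.17, tools: 307.52

Step 1: Calculate total price = 1304
Step 2: Calculate each category's proportion:
  clothing: 240/1304 = 18.40% → 92.02
  electronics: 96/1304 = 7.36% → 36.81
  food: 116/1304 = 8.90% → 44.48
  furniture: 50/1304 = 3.83% → 19.17
  tools: 802/1304 = 61.50% → 307.52
Step 3: Verify: sum of allocations ≈ 500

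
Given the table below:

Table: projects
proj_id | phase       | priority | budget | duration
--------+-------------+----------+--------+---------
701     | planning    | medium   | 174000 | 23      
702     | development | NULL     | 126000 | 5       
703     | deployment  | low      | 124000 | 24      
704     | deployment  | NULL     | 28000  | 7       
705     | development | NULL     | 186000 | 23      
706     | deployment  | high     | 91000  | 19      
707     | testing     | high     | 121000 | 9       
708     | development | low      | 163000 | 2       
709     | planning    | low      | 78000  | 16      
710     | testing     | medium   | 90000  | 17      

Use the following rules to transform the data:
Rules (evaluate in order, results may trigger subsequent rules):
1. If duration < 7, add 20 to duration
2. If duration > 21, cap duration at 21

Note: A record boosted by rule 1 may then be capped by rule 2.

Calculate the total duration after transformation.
173

Step 1: Apply rule 1 to records with duration < 7
  - 2 records get bonus of 20
  - Of these, 2 records then exceed 21 and get capped
Step 2: Apply rule 2 to records with duration > 21
  - 3 records (original) are capped
Step 3: Calculate final sum = 173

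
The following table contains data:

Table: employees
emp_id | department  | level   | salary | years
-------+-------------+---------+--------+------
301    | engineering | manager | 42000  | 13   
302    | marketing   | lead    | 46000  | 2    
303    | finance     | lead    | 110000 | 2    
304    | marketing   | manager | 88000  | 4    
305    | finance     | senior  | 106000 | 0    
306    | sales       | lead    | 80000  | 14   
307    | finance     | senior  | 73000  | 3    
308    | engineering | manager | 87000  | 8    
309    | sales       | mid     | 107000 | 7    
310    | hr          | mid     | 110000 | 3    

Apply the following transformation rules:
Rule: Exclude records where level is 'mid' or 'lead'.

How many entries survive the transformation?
5

Step 1: Count records to exclude
  - 2 (mid) + 3 (lead) = 5 records
Step 2: Total records: 10
Step 3: Remaining = 10 - 5 = 5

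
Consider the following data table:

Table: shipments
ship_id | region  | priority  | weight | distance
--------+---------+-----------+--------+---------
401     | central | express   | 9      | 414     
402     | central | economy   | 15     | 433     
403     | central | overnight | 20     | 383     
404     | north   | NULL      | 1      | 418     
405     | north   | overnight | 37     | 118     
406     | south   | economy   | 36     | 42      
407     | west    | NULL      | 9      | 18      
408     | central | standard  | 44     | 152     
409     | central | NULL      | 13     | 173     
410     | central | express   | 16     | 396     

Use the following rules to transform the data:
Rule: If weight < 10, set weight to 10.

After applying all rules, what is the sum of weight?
211

Step 1: 3 records have weight < 10
Step 2: These records originally summed to 19
Step 3: After setting to minimum: 3 × 10 = 30
Step 4: Unaffected records sum: 181
Step 5: Final sum = 30 + 181 = 211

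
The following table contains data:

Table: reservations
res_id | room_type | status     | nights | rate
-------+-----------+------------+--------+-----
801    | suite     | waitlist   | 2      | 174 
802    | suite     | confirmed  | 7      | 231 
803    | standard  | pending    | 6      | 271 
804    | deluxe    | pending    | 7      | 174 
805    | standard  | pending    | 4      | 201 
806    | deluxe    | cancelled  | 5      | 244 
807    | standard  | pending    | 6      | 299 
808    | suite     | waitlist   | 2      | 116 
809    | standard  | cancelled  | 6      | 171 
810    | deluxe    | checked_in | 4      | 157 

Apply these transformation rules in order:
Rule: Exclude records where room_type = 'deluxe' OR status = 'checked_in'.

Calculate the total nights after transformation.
33

Step 1: Find records where room_type = 'deluxe' OR status = 'checked_in'
Step 2: 3 records match, summing to 16
Step 3: Original sum: 49
Step 4: Remaining sum = 49 - 16 = 33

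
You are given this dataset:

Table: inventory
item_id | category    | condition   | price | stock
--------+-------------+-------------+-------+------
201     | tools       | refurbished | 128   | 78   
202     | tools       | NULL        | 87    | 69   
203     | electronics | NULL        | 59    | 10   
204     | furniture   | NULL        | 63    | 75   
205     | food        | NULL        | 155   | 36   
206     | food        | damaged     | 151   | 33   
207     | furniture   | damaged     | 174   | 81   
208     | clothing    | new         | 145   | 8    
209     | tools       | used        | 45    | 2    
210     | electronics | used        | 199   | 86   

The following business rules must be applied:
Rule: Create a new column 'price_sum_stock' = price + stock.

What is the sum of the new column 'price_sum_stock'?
1684

Step 1: For each record, compute price + stock
Example calculations:
  128 + 78 = 206
  87 + 69 = 156
  59 + 10 = 69
  ...
Step 2: Sum all derived values
Step 3: Total = 1684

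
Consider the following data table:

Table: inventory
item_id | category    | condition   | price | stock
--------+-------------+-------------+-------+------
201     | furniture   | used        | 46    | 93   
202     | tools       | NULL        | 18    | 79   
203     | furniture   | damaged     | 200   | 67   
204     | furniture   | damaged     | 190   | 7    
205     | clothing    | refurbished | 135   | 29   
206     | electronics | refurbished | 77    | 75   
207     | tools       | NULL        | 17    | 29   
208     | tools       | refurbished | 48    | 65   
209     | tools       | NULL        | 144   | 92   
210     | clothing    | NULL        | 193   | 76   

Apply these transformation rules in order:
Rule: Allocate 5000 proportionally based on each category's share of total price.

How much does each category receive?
clothing: 1535.58, electronics: 360.49, furniture: 2041.2, tools: 1062.73

Step 1: Calculate total price = 1068
Step 2: Calculate each category's proportion:
  clothing: 328/1068 = 30.71% → 1535.58
  electronics: 77/1068 = 7.21% → 360.49
  furniture: 436/1068 = 40.82% → 2041.2
  tools: 227/1068 = 21.25% → 1062.73
Step 3: Verify: sum of allocations ≈ 5000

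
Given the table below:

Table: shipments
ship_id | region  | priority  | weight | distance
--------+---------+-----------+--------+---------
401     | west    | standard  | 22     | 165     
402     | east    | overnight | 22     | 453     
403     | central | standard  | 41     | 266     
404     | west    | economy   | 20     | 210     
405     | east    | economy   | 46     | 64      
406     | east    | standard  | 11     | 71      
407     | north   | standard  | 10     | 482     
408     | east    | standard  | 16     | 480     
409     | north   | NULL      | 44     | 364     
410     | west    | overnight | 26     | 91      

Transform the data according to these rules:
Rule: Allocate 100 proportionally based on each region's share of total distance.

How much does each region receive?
central: 10.05, east: 40.36, north: 31.97, west: 17.61

Step 1: Calculate total distance = 2646
Step 2: Calculate each region's proportion:
  central: 266/2646 = 10.05% → 10.05
  east: 1068/2646 = 40.36% → 40.36
  north: 846/2646 = 31.97% → 31.97
  west: 466/2646 = 17.61% → 17.61
Step 3: Verify: sum of allocations ≈ 100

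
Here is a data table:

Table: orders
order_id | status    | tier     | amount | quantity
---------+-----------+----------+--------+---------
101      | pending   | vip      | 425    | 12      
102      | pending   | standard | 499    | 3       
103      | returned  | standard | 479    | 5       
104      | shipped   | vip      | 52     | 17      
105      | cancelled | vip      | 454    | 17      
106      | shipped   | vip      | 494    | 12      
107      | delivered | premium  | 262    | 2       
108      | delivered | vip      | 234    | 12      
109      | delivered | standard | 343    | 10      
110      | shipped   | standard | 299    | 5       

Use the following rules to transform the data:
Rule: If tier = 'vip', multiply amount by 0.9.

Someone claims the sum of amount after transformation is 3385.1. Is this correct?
No, the correct result is 3375.1.

Step 1: Calculate the correct sum after transformation
Step 2: Apply multiplier 0.9 to records where tier = 'vip'
Step 3: Correct result = 3375.1
Step 4: Claimed result = 3385.1
Step 5: 3375.1 ≠ 3385.1
Conclusion: The claimed result is incorrect. The correct answer is 3375.1.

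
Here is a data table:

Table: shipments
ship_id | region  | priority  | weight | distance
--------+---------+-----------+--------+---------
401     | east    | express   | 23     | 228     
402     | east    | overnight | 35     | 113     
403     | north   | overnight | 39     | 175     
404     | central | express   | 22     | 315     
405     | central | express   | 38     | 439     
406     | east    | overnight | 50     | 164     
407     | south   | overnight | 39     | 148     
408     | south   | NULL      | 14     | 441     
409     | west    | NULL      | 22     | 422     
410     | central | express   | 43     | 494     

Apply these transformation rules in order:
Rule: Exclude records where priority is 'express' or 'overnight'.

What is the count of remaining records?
2

Step 1: Count records to exclude
  - 4 (express) + 4 (overnight) = 8 records
Step 2: Total records: 10
Step 3: Remaining = 10 - 8 = 2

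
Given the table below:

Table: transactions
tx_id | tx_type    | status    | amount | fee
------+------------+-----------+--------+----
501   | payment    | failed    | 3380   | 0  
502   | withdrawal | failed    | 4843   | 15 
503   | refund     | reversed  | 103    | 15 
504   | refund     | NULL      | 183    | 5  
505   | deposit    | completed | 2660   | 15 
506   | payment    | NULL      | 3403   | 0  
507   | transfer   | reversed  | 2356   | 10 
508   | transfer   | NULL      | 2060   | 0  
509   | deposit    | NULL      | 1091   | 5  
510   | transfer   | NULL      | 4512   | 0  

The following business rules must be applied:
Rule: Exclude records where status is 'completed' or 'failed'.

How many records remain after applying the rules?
7

Step 1: Count records to exclude
  - 1 (completed) + 2 (failed) = 3 records
Step 2: Total records: 10
Step 3: Remaining = 10 - 3 = 7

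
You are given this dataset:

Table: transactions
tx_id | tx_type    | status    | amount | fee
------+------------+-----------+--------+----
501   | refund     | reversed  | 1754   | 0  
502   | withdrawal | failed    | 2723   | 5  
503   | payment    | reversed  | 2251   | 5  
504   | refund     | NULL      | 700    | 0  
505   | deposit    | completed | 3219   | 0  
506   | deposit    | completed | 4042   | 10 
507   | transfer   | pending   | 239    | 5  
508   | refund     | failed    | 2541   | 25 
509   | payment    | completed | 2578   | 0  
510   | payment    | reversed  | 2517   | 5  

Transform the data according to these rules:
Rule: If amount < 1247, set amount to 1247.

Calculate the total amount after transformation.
24119

Step 1: 2 records have amount < 1247
Step 2: These records originally summed to 939
Step 3: After setting to minimum: 2 × 1247 = 2494
Step 4: Unaffected records sum: 21625
Step 5: Final sum = 2494 + 21625 = 24119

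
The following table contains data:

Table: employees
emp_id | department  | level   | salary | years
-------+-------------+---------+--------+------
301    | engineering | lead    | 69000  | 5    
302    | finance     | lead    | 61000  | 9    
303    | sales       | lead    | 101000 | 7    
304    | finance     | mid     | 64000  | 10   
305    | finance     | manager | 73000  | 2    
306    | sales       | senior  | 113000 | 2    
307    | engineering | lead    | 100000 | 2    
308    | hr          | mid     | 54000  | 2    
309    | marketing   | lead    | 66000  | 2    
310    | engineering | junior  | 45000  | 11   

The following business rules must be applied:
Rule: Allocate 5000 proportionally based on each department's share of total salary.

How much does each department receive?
engineering: 1434.32, finance: 1327.08, hr: 361.93, marketing: 442.36, sales: 1434.32

Step 1: Calculate total salary = 746000
Step 2: Calculate each department's proportion:
  engineering: 214000/746000 = 28.69% → 1434.32
  finance: 198000/746000 = 26.54% → 1327.08
  hr: 54000/746000 = 7.24% → 361.93
  marketing: 66000/746000 = 8.85% → 442.36
  sales: 214000/746000 = 28.69% → 1434.32
Step 3: Verify: sum of allocations ≈ 5000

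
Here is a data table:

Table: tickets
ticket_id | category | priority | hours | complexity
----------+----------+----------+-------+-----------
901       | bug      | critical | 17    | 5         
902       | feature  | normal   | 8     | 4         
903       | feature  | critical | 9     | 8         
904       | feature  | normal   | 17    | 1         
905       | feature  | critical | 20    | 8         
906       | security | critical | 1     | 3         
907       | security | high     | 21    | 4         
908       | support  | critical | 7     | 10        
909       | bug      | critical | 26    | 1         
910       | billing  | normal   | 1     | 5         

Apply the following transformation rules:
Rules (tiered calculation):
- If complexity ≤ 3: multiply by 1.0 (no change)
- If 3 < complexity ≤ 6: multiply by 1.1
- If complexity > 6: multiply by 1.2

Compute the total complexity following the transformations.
56.0

Step 1: Tier 1 (complexity ≤ 3): 3 records, sum = 5 × 1.0 = 5.0
Step 2: Tier 2 (3 < complexity ≤ 6): 4 records, sum = 18 × 1.1 = 19.8
Step 3: Tier 3 (complexity > 6): 3 records, sum = 26 × 1.2 = 31.2
Step 4: Final sum = 5.0 + 19.8 + 31.2 = 56.0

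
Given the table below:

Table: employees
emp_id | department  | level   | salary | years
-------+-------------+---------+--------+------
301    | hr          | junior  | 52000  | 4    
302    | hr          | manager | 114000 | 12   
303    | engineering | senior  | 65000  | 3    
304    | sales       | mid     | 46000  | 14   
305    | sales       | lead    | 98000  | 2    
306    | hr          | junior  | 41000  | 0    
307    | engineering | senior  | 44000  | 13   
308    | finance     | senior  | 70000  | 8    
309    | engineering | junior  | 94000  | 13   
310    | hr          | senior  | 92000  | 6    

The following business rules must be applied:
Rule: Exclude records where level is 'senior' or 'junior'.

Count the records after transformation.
3

Step 1: Count records to exclude
  - 4 (senior) + 3 (junior) = 7 records
Step 2: Total records: 10
Step 3: Remaining = 10 - 7 = 3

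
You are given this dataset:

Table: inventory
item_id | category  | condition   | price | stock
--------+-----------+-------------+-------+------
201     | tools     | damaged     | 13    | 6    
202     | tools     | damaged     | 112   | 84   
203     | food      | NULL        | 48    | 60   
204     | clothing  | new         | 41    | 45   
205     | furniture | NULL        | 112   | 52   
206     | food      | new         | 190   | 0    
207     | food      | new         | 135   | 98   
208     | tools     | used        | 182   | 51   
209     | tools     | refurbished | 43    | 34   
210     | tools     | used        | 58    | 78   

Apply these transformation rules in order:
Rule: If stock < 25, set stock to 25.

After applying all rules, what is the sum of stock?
552

Step 1: 2 records have stock < 25
Step 2: These records originally summed to 6
Step 3: After setting to minimum: 2 × 25 = 50
Step 4: Unaffected records sum: 502
Step 5: Final sum = 50 + 502 = 552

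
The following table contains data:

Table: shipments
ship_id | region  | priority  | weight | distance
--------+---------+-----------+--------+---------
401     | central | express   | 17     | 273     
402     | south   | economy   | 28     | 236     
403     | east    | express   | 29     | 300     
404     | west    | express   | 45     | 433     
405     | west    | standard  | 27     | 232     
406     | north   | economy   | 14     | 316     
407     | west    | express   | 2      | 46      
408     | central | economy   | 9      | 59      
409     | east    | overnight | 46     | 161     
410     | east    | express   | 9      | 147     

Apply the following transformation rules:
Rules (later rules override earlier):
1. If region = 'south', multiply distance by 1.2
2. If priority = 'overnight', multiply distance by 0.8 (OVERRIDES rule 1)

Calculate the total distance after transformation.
2218.0

Step 1: Rule 2 takes priority for records with priority = 'overnight'
  - 1 records: 161 × 0.8 = 128.8
Step 2: Rule 1 applies to remaining records with region = 'south'
  - 1 records: 236 × 1.2 = 283.2
Step 3: Other records unchanged: 1806
Step 4: Final sum = 128.8 + 283.2 + 1806 = 2218.0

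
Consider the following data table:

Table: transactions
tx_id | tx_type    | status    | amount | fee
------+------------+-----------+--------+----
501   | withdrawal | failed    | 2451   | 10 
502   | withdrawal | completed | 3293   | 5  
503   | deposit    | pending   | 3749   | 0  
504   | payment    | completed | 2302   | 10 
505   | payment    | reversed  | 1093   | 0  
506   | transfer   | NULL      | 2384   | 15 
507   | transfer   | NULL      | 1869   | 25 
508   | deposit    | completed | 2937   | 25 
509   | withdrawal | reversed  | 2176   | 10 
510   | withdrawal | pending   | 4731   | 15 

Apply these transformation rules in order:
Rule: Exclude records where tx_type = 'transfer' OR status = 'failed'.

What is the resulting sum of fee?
65

Step 1: Find records where tx_type = 'transfer' OR status = 'failed'
Step 2: 3 records match, summing to 50
Step 3: Original sum: 115
Step 4: Remaining sum = 115 - 50 = 65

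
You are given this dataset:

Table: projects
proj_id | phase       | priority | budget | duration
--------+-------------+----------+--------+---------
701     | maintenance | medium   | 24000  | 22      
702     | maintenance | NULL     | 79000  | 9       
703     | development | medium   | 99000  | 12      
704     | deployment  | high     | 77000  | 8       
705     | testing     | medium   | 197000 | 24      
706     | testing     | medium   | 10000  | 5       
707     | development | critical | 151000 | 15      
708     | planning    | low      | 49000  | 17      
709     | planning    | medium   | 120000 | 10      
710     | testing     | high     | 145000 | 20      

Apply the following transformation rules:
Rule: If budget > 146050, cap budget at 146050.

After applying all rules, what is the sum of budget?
895100

Step 1: 2 records have budget > 146050
Step 2: These records originally summed to 348000
Step 3: After capping: 2 × 146050 = 292100
Step 4: Unaffected records sum: 603000
Step 5: Final sum = 292100 + 603000 = 895100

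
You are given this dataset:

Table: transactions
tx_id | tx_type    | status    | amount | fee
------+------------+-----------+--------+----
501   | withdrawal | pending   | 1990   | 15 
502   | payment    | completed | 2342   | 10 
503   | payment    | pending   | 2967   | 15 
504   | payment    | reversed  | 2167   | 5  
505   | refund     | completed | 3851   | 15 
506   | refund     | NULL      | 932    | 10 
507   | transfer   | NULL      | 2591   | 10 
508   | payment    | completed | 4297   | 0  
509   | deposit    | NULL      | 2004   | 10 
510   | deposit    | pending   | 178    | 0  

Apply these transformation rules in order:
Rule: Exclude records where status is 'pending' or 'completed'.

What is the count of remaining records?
4

Step 1: Count records to exclude
  - 3 (pending) + 3 (completed) = 6 records
Step 2: Total records: 10
Step 3: Remaining = 10 - 6 = 4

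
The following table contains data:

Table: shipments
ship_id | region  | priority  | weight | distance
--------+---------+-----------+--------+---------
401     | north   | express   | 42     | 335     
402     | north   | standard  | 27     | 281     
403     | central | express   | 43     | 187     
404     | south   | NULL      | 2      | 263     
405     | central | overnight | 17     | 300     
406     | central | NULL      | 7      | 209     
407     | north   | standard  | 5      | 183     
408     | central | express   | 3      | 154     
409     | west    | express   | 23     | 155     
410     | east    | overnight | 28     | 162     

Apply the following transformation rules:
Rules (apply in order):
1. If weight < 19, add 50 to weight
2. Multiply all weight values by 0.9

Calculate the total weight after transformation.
402.3

Step 1: Apply Rule 1 - Add 50 to records with weight < 19
  - 5 records affected: 34 + (5 × 50) = 284
  - Unaffected records: 163
  - Sum after Rule 1: 447
Step 2: Apply Rule 2 - Multiply all by 0.9
  - 447 × 0.9 = 402.3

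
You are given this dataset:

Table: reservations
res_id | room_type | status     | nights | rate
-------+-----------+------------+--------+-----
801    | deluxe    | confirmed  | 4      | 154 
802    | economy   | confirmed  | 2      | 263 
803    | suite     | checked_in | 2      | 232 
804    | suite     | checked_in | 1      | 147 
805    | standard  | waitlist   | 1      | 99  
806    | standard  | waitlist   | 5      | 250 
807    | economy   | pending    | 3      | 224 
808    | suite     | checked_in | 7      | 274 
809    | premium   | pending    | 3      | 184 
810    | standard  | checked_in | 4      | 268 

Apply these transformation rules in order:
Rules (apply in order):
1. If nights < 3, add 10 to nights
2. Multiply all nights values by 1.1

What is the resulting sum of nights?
79.2

Step 1: Apply Rule 1 - Add 10 to records with nights < 3
  - 4 records affected: 6 + (4 × 10) = 46
  - Unaffected records: 26
  - Sum after Rule 1: 72
Step 2: Apply Rule 2 - Multiply all by 1.1
  - 72 × 1.1 = 79.2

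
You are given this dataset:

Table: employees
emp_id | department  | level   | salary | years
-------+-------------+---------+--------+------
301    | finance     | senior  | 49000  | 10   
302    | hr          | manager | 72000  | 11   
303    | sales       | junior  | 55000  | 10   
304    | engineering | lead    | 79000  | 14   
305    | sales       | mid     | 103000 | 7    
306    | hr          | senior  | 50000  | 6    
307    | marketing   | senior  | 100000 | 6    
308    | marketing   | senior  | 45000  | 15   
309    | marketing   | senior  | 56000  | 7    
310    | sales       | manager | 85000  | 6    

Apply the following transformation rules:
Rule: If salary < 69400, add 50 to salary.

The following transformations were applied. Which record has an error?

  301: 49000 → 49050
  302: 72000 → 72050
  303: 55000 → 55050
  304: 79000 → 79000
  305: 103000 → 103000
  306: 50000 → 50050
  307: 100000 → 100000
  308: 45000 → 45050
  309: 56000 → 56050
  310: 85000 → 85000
Record 302 has an error. The correct transformed value should be 72000, not 72050.

Step 1: Check each record against the rule
Step 2: Record 302 has salary = 72000
Step 3: Since 72000 >= 69400, the bonus should not have been applied
Step 4: Correct value = 72000, but claimed value = 72050
Conclusion: Record 302 has the error.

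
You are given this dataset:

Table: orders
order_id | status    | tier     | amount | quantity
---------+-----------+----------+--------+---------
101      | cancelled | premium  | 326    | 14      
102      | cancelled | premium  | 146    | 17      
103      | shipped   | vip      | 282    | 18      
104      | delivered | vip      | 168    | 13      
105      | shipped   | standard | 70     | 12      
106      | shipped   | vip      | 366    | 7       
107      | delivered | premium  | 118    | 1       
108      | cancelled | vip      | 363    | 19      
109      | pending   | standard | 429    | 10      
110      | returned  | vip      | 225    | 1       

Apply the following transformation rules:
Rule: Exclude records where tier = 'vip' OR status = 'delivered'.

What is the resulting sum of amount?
971

Step 1: Find records where tier = 'vip' OR status = 'delivered'
Step 2: 6 records match, summing to 1522
Step 3: Original sum: 2493
Step 4: Remaining sum = 2493 - 1522 = 971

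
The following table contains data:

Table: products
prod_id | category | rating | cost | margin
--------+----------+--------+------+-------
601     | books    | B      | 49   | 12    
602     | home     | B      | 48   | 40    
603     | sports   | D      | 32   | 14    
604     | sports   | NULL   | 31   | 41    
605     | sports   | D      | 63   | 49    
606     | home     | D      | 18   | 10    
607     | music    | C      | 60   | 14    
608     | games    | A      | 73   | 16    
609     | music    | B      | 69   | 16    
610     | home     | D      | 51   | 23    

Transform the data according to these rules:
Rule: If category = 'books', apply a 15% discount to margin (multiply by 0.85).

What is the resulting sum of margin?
233.2

Step 1: Records with category = 'books' have total margin = 12
Step 2: Apply multiplier: 12 × 0.85 = 10.2
Step 3: Other records total: 223
Step 4: Final sum = 10.2 + 223 = 233.2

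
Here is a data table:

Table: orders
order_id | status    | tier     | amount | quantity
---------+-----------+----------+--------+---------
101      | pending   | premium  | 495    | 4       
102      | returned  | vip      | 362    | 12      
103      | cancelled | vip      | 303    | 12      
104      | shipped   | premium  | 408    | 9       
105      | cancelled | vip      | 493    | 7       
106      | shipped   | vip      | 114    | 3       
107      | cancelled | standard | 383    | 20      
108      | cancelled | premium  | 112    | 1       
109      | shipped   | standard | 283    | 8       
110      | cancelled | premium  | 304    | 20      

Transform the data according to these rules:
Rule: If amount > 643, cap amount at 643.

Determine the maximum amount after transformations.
495

Step 1: Original maximum amount = 495
Step 2: Check cap of 643 against maximum
Step 3: No records exceed the cap (max 495 <= cap 643), so no capping applies
Step 4: Maximum after transformation = 495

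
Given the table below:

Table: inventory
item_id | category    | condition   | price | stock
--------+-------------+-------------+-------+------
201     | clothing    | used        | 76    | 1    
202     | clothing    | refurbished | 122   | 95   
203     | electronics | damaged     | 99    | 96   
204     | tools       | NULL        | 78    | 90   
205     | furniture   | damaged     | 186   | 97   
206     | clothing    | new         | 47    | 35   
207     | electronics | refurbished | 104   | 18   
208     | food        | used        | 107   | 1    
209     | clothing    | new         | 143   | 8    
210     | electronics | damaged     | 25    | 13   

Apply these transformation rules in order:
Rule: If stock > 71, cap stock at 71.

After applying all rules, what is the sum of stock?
360

Step 1: 4 records have stock > 71
Step 2: These records originally summed to 378
Step 3: After capping: 4 × 71 = 284
Step 4: Unaffected records sum: 76
Step 5: Final sum = 284 + 76 = 360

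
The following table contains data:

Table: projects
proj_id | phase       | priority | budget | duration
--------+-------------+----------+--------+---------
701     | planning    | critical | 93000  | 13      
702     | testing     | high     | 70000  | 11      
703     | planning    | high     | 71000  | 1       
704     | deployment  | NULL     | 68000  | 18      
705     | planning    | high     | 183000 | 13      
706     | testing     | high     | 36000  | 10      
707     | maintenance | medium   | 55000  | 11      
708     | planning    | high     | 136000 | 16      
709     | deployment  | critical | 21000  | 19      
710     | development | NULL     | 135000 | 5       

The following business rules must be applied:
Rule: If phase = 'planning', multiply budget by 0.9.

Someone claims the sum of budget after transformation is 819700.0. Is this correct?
Yes, the result is correct.

Step 1: Calculate the correct sum after transformation
Step 2: Apply multiplier 0.9 to records where phase = 'planning'
Step 3: Correct result = 819700.0
Step 4: Claimed result = 819700.0
Step 5: 819700.0 = 819700.0 ✓
Conclusion: The claimed result is correct.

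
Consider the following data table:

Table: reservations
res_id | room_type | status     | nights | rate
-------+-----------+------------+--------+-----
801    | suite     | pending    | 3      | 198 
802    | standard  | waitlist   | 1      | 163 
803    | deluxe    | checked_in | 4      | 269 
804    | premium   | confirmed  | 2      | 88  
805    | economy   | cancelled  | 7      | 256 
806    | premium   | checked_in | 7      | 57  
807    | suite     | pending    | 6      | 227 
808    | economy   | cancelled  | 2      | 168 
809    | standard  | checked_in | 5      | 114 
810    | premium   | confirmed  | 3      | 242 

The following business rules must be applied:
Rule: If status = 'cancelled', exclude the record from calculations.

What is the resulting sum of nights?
31

Step 1: Identify records where status = 'cancelled'
Step 2: The excluded records sum to 9
Step 3: Original total nights = 40
Step 4: Remaining total = 40 - 9 = 31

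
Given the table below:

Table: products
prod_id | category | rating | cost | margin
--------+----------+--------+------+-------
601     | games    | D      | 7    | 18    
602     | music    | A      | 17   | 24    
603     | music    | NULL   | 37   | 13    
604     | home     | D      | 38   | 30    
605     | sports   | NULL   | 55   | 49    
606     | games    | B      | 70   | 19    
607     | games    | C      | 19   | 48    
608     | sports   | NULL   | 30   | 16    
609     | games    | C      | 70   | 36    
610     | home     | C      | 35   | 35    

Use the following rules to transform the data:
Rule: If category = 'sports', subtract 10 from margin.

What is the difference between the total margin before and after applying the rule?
20

Step 1: Original sum of margin = 288
Step 2: 2 records have category = 'sports'
Step 3: Each affected record changes by -10
Step 4: Total change = 2 × -10 = -20
Step 5: New sum = 288 + -20 = 268
Step 6: Difference = |268 - 288| = 20
        (Sum decreased by 20)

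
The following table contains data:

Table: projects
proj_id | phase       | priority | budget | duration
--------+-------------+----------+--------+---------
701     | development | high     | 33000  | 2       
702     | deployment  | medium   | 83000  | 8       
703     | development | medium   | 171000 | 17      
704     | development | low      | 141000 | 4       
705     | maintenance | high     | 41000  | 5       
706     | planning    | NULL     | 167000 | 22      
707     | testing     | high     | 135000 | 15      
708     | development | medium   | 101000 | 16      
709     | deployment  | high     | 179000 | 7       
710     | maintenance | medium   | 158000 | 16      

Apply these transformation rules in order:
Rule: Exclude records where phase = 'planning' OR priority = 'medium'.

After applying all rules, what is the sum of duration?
33

Step 1: Find records where phase = 'planning' OR priority = 'medium'
Step 2: 5 records match, summing to 79
Step 3: Original sum: 112
Step 4: Remaining sum = 112 - 79 = 33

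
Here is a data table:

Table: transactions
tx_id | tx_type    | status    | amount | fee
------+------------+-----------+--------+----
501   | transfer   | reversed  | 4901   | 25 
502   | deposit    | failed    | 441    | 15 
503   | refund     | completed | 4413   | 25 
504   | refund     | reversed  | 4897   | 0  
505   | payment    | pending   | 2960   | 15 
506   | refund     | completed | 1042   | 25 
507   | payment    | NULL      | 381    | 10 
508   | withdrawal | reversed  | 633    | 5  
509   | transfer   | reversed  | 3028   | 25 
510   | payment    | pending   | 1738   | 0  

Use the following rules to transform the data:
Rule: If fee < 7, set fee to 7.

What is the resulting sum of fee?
161

Step 1: 3 records have fee < 7
Step 2: These records originally summed to 5
Step 3: After setting to minimum: 3 × 7 = 21
Step 4: Unaffected records sum: 140
Step 5: Final sum = 21 + 140 = 161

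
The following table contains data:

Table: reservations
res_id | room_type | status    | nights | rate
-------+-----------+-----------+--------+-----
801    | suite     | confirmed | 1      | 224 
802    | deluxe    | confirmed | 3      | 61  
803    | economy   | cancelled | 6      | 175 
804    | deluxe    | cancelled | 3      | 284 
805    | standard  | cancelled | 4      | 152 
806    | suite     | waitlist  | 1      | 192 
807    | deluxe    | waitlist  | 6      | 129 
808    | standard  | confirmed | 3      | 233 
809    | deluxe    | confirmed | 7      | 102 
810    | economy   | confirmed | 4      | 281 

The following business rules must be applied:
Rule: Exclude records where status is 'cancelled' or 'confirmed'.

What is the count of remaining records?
2

Step 1: Count records to exclude
  - 3 (cancelled) + 5 (confirmed) = 8 records
Step 2: Total records: 10
Step 3: Remaining = 10 - 8 = 2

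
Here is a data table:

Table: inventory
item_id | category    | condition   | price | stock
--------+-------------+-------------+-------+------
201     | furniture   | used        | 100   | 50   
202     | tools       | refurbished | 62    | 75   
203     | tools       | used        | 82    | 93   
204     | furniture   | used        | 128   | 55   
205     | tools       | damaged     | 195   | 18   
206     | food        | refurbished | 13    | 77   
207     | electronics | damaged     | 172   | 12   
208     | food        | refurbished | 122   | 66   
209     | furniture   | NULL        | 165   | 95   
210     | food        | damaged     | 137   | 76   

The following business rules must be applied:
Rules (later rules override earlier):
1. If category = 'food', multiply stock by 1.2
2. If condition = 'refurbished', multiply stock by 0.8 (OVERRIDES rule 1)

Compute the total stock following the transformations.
588.6

Step 1: Rule 2 takes priority for records with condition = 'refurbished'
  - 3 records: 218 × 0.8 = 174.4
Step 2: Rule 1 applies to remaining records with category = 'food'
  - 1 records: 76 × 1.2 = 91.2
Step 3: Other records unchanged: 323
Step 4: Final sum = 174.4 + 91.2 + 323 = 588.6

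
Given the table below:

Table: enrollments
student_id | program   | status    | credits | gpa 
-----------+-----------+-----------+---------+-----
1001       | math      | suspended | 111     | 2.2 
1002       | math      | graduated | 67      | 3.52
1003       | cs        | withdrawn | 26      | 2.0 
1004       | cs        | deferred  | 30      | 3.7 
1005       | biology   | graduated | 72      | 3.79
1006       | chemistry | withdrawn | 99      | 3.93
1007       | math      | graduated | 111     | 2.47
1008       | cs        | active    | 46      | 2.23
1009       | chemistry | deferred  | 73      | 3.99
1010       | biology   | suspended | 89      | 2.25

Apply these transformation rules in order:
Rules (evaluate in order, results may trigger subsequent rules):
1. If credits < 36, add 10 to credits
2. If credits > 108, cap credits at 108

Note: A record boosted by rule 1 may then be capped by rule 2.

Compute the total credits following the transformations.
738

Step 1: Apply rule 1 to records with credits < 36
  - 2 records get bonus of 10
  - Of these, 0 records then exceed 108 and get capped
Step 2: Apply rule 2 to records with credits > 108
  - 2 records (original) are capped
Step 3: Calculate final sum = 738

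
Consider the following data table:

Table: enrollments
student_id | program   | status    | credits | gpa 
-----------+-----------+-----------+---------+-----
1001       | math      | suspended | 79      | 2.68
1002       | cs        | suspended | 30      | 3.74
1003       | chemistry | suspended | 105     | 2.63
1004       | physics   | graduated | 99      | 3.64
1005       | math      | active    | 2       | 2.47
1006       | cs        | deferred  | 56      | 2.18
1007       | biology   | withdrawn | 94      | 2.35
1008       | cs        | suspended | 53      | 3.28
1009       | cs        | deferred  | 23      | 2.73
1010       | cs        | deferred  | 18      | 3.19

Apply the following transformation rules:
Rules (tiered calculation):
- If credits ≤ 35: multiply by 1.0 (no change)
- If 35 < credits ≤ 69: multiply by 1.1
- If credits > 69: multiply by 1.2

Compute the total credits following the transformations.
645.3

Step 1: Tier 1 (credits ≤ 35): 4 records, sum = 73 × 1.0 = 73.0
Step 2: Tier 2 (35 < credits ≤ 69): 2 records, sum = 109 × 1.1 = 119.9
Step 3: Tier 3 (credits > 69): 4 records, sum = 377 × 1.2 = 452.4
Step 4: Final sum = 73.0 + 119.9 + 452.4 = 645.3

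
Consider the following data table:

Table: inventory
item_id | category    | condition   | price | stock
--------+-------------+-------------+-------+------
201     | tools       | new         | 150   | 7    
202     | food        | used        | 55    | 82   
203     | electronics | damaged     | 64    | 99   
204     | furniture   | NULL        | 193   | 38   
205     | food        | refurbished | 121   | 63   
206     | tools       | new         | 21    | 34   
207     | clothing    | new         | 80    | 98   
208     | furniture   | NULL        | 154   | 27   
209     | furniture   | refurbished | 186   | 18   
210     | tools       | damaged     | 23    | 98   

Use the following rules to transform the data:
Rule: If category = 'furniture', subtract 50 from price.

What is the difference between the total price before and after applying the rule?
150

Step 1: Original sum of price = 1047
Step 2: 3 records have category = 'furniture'
Step 3: Each affected record changes by -50
Step 4: Total change = 3 × -50 = -150
Step 5: New sum = 1047 + -150 = 897
Step 6: Difference = |897 - 1047| = 150
        (Sum decreased by 150)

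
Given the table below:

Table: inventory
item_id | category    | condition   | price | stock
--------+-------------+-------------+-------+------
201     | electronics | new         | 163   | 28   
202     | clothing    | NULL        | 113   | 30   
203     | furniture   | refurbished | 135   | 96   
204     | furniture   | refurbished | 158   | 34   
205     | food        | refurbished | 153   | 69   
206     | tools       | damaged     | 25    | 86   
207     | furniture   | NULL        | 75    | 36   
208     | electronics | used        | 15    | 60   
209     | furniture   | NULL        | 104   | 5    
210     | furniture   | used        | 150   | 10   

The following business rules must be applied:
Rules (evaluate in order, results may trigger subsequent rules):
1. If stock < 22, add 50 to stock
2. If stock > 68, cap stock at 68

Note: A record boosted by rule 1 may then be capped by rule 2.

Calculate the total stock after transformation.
507

Step 1: Apply rule 1 to records with stock < 22
  - 2 records get bonus of 50
  - Of these, 0 records then exceed 68 and get capped
Step 2: Apply rule 2 to records with stock > 68
  - 3 records (original) are capped
Step 3: Calculate final sum = 507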